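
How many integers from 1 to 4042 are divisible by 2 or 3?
⌊4042/2⌋ + ⌊4042/3⌋ - ⌊4042/6⌋ = 2021 + 1347 - 673 = 2695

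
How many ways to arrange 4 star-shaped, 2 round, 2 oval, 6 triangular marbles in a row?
14! / (4! × 2! × 2! × 6!) = 1261260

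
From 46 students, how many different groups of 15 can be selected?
C(46,15) = 46!/(15!×31!) = 511738760544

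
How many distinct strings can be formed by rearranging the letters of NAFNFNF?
7! / (3! × 1! × 3!) = 140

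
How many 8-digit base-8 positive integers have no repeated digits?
First digit: 7 choices (nonzero). Then descending: 7 × 7 × 6 × 5 × 4 × 3 × 2 × 1 = 35280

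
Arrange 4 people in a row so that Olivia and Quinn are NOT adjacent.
Total - adjacent = 4! - (4-1)!×2 = 24 - 12 = 12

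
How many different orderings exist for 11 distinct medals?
11! = 39916800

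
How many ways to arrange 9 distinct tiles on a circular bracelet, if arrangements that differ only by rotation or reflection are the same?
(9-1)!/2 = 40320/2 = 20160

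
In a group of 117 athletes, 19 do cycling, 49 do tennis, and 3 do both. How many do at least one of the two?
|A∪B| = |A| + |B| - |A∩B| = 19 + 49 - 3 = 65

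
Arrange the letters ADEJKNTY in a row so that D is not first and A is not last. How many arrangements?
By inclusion-exclusion: 8! - 2×(8-1)! + (8-2)! = 40320 - 10080 + 720 = 30960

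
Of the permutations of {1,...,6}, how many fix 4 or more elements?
Exactly j fixed points: C(6,j)·!(6-j); sum over j ≥ 4 (derangement numbers via !m = (m-1)·(!(m-1) + !(m-2)): !0..!2 = 1, 0, 1). Σ_{j=4}^{6} C(6,j)·!(6-j) = C(6,4)·!2 + C(6,5)·!1 + C(6,6)·!0 = 15·1 + 6·0 + 1·1 = 16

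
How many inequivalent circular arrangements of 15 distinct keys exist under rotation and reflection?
(15-1)!/2 = 87178291200/2 = 43589145600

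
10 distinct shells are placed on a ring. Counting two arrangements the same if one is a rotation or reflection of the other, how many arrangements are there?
(10-1)!/2 = 362880/2 = 181440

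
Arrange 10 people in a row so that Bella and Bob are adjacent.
Treat as block: (10-1)! × 2! = 362880 × 2 = 725760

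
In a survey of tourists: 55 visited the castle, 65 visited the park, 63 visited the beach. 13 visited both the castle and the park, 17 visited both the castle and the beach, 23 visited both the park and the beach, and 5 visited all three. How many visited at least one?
|A∪B∪C| = 55+65+63-13-17-23+5 = 135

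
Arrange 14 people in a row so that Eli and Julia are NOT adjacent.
Total - adjacent = 14! - (14-1)!×2 = 87178291200 - 12454041600 = 74724249600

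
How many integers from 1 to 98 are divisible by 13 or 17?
⌊98/13⌋ + ⌊98/17⌋ - ⌊98/221⌋ = 7 + 5 - 0 = 12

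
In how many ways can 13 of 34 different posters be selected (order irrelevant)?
C(34,13) = 34!/(13!×21!) = 927983760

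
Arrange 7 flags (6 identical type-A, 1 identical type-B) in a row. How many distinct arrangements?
7! / (6! × 1!) = 7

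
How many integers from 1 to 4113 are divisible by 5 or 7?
⌊4113/5⌋ + ⌊4113/7⌋ - ⌊4113/35⌋ = 822 + 587 - 117 = 1292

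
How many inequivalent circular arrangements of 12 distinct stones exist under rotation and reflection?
(12-1)!/2 = 39916800/2 = 19958400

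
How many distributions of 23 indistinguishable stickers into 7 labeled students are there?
C(23+7-1, 7-1) = C(29, 6) = 475020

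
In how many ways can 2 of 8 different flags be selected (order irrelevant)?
C(8,2) = 8!/(2!×6!) = 28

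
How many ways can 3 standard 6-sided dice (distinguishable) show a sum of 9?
Coefficient of x^9 in (x + x² + ... + x^6)^3. By inclusion-exclusion on dice exceeding 6: Σ_j (-1)^j C(3,j)·C(9-1-6j, 2) = C(3,0)·C(8,2) - C(3,1)·C(2,2) = 1·28 - 3·1 = 25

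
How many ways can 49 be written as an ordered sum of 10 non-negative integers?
C(49+10-1, 10-1) = C(58, 9) = 10648873950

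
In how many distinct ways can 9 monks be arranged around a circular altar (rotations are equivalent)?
Circular: fix one position, arrange the rest. (9-1)! = 40320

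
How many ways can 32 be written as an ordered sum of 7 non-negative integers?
C(32+7-1, 7-1) = C(38, 6) = 2760681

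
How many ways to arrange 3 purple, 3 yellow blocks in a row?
6! / (3! × 3!) = 20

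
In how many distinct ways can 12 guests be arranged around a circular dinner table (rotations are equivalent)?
Circular: fix one position, arrange the rest. (12-1)! = 39916800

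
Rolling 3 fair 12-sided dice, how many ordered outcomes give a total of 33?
Coefficient of x^33 in (x + x² + ... + x^12)^3. By inclusion-exclusion on dice exceeding 12: Σ_j (-1)^j C(3,j)·C(33-1-12j, 2) = C(3,0)·C(32,2) - C(3,1)·C(20,2) + C(3,2)·C(8,2) = 1·496 - 3·190 + 3·28 = 10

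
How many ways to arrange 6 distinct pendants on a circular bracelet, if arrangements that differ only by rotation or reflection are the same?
(6-1)!/2 = 120/2 = 60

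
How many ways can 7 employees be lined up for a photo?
7! = 5040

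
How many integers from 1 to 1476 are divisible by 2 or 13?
⌊1476/2⌋ + ⌊1476/13⌋ - ⌊1476/26⌋ = 738 + 113 - 56 = 795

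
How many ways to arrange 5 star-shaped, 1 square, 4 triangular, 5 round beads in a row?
15! / (5! × 1! × 4! × 5!) = 3783780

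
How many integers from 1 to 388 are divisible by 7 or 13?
⌊388/7⌋ + ⌊388/13⌋ - ⌊388/91⌋ = 55 + 29 - 4 = 80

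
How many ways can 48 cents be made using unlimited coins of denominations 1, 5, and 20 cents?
Coefficient of x^48 in 1/(1-x^1) · 1/(1-x^5) · 1/(1-x^20). Case on j = number of 20-cent coins (j = 0..2); remainder r = 48 - 20j is made from {1,5} in ⌊r/5⌋+1 ways. r = 48, 28, 8 → 10 + 6 + 2 = 18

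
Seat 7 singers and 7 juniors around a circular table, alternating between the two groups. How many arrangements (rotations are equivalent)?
Fix one of the singers: (7-1)! ways for the remaining singers, × 7! ways for the juniors = 720 × 5040 = 3628800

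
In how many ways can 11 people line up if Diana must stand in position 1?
Fix one position: (11-1)! = 3628800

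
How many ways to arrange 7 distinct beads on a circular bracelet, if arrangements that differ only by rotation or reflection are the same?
(7-1)!/2 = 720/2 = 360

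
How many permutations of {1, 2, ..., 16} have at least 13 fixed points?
Exactly j fixed points: C(16,j)·!(16-j); sum over j ≥ 13 (derangement numbers via !m = (m-1)·(!(m-1) + !(m-2)): !0..!3 = 1, 0, 1, 2). Σ_{j=13}^{16} C(16,j)·!(16-j) = C(16,13)·!3 + C(16,14)·!2 + C(16,15)·!1 + C(16,16)·!0 = 560·2 + 120·1 + 16·0 + 1·1 = 1241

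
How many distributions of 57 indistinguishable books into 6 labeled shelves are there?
C(57+6-1, 6-1) = C(62, 5) = 6471002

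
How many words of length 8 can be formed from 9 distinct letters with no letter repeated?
P(9,8) = 9!/(9-8)! = 362880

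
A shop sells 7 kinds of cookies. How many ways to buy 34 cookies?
C(34+7-1, 7-1) = C(40, 6) = 3838380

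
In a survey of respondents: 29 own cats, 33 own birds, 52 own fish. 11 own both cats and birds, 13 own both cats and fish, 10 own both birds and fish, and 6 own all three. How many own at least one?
|A∪B∪C| = 29+33+52-11-13-10+6 = 86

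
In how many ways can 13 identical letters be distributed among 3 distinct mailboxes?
C(13+3-1, 3-1) = C(15, 2) = 105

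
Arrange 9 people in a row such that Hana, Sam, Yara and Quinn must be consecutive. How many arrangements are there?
Treat the 4 as one block: (9-4+1)! × 4! = 720 × 24 = 17280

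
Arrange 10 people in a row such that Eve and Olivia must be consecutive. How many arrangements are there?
Treat the 2 as one block: (10-2+1)! × 2! = 362880 × 2 = 725760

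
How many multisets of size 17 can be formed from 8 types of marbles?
C(17+8-1, 8-1) = C(24, 7) = 346104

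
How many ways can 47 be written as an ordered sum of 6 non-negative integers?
C(47+6-1, 6-1) = C(52, 5) = 2598960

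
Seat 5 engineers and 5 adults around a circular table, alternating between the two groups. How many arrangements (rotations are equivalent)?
Fix one of the engineers: (5-1)! ways for the remaining engineers, × 5! ways for the adults = 24 × 120 = 2880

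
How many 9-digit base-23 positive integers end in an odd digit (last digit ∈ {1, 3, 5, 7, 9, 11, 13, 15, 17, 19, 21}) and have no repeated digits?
Last∈{1,3,5,7,9,11,13,15,17,19,21}. Last=0: 0. Last nonzero: 11×21×P(21,7) = 135377827200. Total = 135377827200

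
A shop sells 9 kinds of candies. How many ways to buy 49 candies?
C(49+9-1, 9-1) = C(57, 8) = 1652411475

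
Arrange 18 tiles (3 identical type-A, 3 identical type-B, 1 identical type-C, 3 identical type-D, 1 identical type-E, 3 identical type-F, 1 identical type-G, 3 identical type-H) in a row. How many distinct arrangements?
18! / (3! × 3! × 1! × 3! × 1! × 3! × 1! × 3!) = 823350528000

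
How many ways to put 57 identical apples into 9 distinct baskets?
C(57+9-1, 9-1) = C(65, 8) = 5047381560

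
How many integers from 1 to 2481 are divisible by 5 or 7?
⌊2481/5⌋ + ⌊2481/7⌋ - ⌊2481/35⌋ = 496 + 354 - 70 = 780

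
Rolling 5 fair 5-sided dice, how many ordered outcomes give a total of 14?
Coefficient of x^14 in (x + x² + ... + x^5)^5. By inclusion-exclusion on dice exceeding 5: Σ_j (-1)^j C(5,j)·C(14-1-5j, 4) = C(5,0)·C(13,4) - C(5,1)·C(8,4) = 1·715 - 5·70 = 365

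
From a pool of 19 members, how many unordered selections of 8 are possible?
C(19,8) = 19!/(8!×11!) = 75582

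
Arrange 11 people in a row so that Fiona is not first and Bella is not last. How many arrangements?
By inclusion-exclusion: 11! - 2×(11-1)! + (11-2)! = 39916800 - 7257600 + 362880 = 33022080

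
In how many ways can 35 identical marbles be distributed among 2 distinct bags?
C(35+2-1, 2-1) = C(36, 1) = 36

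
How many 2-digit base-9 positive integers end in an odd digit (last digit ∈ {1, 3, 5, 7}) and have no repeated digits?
Last∈{1,3,5,7}. Last=0: 0. Last nonzero: 4×7×P(7,0) = 28. Total = 28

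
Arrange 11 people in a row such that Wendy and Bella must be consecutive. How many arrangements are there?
Treat the 2 as one block: (11-2+1)! × 2! = 3628800 × 2 = 7257600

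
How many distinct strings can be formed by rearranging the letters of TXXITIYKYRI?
11! / (1! × 1! × 3! × 2! × 2! × 2!) = 831600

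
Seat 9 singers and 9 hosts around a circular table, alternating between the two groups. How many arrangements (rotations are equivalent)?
Fix one of the singers: (9-1)! ways for the remaining singers, × 9! ways for the hosts = 40320 × 362880 = 14631321600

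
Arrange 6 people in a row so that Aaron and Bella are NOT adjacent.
Total - adjacent = 6! - (6-1)!×2 = 720 - 240 = 480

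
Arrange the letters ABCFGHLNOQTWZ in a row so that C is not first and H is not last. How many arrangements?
By inclusion-exclusion: 13! - 2×(13-1)! + (13-2)! = 6227020800 - 958003200 + 39916800 = 5308934400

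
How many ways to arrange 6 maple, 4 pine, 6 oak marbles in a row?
16! / (6! × 4! × 6!) = 1681680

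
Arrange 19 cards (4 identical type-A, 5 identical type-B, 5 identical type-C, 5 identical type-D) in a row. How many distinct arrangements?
19! / (4! × 5! × 5! × 5!) = 2933186256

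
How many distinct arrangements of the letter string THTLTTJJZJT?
11! / (5! × 1! × 1! × 3! × 1!) = 55440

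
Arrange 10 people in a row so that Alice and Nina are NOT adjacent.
Total - adjacent = 10! - (10-1)!×2 = 3628800 - 725760 = 2903040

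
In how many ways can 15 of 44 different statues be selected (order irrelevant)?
C(44,15) = 44!/(15!×29!) = 229911617056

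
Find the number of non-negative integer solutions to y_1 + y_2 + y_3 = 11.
C(11+3-1, 3-1) = C(13, 2) = 78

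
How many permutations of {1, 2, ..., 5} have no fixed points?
!5 = Σ_{j=0}^{5} (-1)^j·5!/j! = 120 - 120 + 60 - 20 + 5 - 1 = 44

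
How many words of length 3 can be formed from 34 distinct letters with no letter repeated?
P(34,3) = 34!/(34-3)! = 35904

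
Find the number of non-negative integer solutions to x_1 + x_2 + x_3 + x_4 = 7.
C(7+4-1, 4-1) = C(10, 3) = 120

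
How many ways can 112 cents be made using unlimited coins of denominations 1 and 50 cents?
Coefficient of x^112 in 1/(1-x^1) · 1/(1-x^50). Use j coins of 50 for j = 0..⌊112/50⌋ = 2, the rest in 1s: 2 + 1 = 3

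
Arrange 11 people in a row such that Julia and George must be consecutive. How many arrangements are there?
Treat the 2 as one block: (11-2+1)! × 2! = 3628800 × 2 = 7257600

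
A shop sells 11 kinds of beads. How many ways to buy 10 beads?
C(10+11-1, 11-1) = C(20, 10) = 184756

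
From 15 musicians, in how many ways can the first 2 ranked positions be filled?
P(15,2) = 15!/(15-2)! = 210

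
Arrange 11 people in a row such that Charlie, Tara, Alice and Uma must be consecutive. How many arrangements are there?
Treat the 4 as one block: (11-4+1)! × 4! = 40320 × 24 = 967680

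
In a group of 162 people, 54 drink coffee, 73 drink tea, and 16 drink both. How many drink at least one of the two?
|A∪B| = |A| + |B| - |A∩B| = 54 + 73 - 16 = 111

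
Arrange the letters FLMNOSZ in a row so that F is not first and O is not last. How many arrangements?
By inclusion-exclusion: 7! - 2×(7-1)! + (7-2)! = 5040 - 1440 + 120 = 3720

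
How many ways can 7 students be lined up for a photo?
7! = 5040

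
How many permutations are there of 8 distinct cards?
8! = 40320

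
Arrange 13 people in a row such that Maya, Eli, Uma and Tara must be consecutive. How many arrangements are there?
Treat the 4 as one block: (13-4+1)! × 4! = 3628800 × 24 = 87091200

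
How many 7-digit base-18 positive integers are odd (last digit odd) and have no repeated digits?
Last∈{1,3,5,7,9,11,13,15,17}. Last=0: 0. Last nonzero: 9×16×P(16,5) = 75479040. Total = 75479040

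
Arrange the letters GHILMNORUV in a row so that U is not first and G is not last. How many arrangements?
By inclusion-exclusion: 10! - 2×(10-1)! + (10-2)! = 3628800 - 725760 + 40320 = 2943360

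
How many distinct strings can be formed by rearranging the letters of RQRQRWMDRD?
10! / (2! × 2! × 4! × 1! × 1!) = 37800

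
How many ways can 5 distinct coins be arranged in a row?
5! = 120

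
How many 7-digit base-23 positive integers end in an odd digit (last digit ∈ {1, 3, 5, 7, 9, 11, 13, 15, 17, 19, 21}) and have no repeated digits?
Last∈{1,3,5,7,9,11,13,15,17,19,21}. Last=0: 0. Last nonzero: 11×21×P(21,5) = 564074280. Total = 564074280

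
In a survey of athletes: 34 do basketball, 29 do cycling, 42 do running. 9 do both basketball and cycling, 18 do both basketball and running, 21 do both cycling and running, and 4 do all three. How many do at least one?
|A∪B∪C| = 34+29+42-9-18-21+4 = 61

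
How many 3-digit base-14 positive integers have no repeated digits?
First digit: 13 choices (nonzero). Then descending: 13 × 13 × 12 = 2028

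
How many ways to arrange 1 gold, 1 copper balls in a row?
2! / (1! × 1!) = 2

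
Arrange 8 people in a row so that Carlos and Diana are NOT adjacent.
Total - adjacent = 8! - (8-1)!×2 = 40320 - 10080 = 30240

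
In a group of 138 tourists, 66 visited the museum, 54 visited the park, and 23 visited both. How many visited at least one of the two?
|A∪B| = |A| + |B| - |A∩B| = 66 + 54 - 23 = 97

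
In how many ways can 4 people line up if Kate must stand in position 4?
Fix one position: (4-1)! = 6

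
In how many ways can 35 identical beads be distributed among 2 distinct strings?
C(35+2-1, 2-1) = C(36, 1) = 36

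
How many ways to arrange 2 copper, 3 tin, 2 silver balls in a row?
7! / (2! × 3! × 2!) = 210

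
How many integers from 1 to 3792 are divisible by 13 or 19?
⌊3792/13⌋ + ⌊3792/19⌋ - ⌊3792/247⌋ = 291 + 199 - 15 = 475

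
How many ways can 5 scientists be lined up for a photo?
5! = 120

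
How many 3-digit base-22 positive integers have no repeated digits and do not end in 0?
Last digit: 21 nonzero choices. First digit: 20 (nonzero, ≠last). Middle 1: P(20,1) = 20. Total = 8400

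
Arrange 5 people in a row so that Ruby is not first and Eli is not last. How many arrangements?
By inclusion-exclusion: 5! - 2×(5-1)! + (5-2)! = 120 - 48 + 6 = 78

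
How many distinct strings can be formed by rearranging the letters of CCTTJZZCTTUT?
12! / (1! × 1! × 2! × 3! × 5!) = 332640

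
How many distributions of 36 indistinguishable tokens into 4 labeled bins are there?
C(36+4-1, 4-1) = C(39, 3) = 9139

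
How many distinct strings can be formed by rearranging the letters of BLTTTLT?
7! / (2! × 4! × 1!) = 105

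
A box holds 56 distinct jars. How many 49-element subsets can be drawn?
C(56,49) = 56!/(49!×7!) = 231917400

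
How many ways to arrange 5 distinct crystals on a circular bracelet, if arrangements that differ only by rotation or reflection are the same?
(5-1)!/2 = 24/2 = 12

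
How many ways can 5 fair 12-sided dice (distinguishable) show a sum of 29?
Coefficient of x^29 in (x + x² + ... + x^12)^5. By inclusion-exclusion on dice exceeding 12: Σ_j (-1)^j C(5,j)·C(29-1-12j, 4) = C(5,0)·C(28,4) - C(5,1)·C(16,4) + C(5,2)·C(4,4) = 1·20475 - 5·1820 + 10·1 = 11385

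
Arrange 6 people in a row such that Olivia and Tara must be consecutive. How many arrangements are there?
Treat the 2 as one block: (6-2+1)! × 2! = 120 × 2 = 240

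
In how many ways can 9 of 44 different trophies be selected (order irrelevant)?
C(44,9) = 44!/(9!×35!) = 708930508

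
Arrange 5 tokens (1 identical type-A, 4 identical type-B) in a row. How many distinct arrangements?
5! / (1! × 4!) = 5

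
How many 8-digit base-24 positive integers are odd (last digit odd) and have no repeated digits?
Last∈{1,3,5,7,9,11,13,15,17,19,21,23}. Last=0: 0. Last nonzero: 12×22×P(22,6) = 14182439040. Total = 14182439040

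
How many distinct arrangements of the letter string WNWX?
4! / (1! × 2! × 1!) = 12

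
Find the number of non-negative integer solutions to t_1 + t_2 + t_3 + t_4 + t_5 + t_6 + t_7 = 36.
C(36+7-1, 7-1) = C(42, 6) = 5245786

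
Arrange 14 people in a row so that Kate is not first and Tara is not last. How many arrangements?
By inclusion-exclusion: 14! - 2×(14-1)! + (14-2)! = 87178291200 - 12454041600 + 479001600 = 75203251200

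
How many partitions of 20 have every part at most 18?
Let r_j(i) = number of partitions of i into parts ≤ j, for i = 0..20. r_1(i) = 1 for all i; r_j(i) = r_{j-1}(i) + r_j(i-j). Rows j = 2..18: ≤2: 1 1 2 2 3 3 4 4 5 5 6 6 7 7 8 8 9 9 10 10 11; ≤3: 1 1 2 3 4 5 7 8 10 12 14 16 19 21 24 27 30 33 37 40 44; ≤4: 1 1 2 3 5 6 9 11 15 18 23 27 34 39 47 54 64 72 84 94 108; ≤5: 1 1 2 3 5 7 10 13 18 23 30 37 47 57 70 84 101 119 141 164 192; ≤6: 1 1 2 3 5 7 11 14 20 26 35 44 58 71 90 110 136 163 199 235 282; ≤7: 1 1 2 3 5 7 11 15 21 28 38 49 65 82 105 131 164 201 248 300 364; ≤8: 1 1 2 3 5 7 11 15 22 29 40 52 70 89 116 146 186 230 288 352 434; ≤9: 1 1 2 3 5 7 11 15 22 30 41 54 73 94 123 157 201 252 318 393 488; ≤10: 1 1 2 3 5 7 11 15 22 30 42 55 75 97 128 164 212 267 340 423 530; ≤11: 1 1 2 3 5 7 11 15 22 30 42 56 76 99 131 169 219 278 355 445 560; ≤12: 1 1 2 3 5 7 11 15 22 30 42 56 77 100 133 172 224 285 366 460 582; ≤13: 1 1 2 3 5 7 11 15 22 30 42 56 77 101 134 174 227 290 373 471 597; ≤14: 1 1 2 3 5 7 11 15 22 30 42 56 77 101 135 175 229 293 378 478 608; ≤15: 1 1 2 3 5 7 11 15 22 30 42 56 77 101 135 176 230 295 381 483 615; ≤16: 1 1 2 3 5 7 11 15 22 30 42 56 77 101 135 176 231 296 383 486 620; ≤17: 1 1 2 3 5 7 11 15 22 30 42 56 77 101 135 176 231 297 384 488 623; ≤18: 1 1 2 3 5 7 11 15 22 30 42 56 77 101 135 176 231 297 385 489 625. r_18(20) = 625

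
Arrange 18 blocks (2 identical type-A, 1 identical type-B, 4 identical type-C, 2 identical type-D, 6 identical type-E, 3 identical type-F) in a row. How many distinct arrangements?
18! / (2! × 1! × 4! × 2! × 6! × 3!) = 15437822400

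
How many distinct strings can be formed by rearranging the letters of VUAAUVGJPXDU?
12! / (2! × 1! × 2! × 1! × 1! × 3! × 1! × 1!) = 19958400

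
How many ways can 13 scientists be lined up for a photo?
13! = 6227020800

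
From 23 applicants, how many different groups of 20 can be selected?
C(23,20) = 23!/(20!×3!) = 1771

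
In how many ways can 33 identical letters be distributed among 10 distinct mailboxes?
C(33+10-1, 10-1) = C(42, 9) = 445891810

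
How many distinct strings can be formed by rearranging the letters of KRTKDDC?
7! / (2! × 1! × 1! × 2! × 1!) = 1260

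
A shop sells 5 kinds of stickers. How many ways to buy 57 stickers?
C(57+5-1, 5-1) = C(61, 4) = 521855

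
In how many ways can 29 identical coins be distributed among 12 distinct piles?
C(29+12-1, 12-1) = C(40, 11) = 2311801440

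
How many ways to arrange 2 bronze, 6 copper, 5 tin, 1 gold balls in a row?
14! / (2! × 6! × 5! × 1!) = 504504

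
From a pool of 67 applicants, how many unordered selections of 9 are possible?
C(67,9) = 67!/(9!×58!) = 42757703560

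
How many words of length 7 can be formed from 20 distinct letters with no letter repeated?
P(20,7) = 20!/(20-7)! = 390700800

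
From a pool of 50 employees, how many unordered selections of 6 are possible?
C(50,6) = 50!/(6!×44!) = 15890700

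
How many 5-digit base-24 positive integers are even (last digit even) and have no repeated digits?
Last∈{0,2,4,6,8,10,12,14,16,18,20,22}. Last=0: 212520. Last nonzero: 11×22×P(22,3) = 2236080. Total = 2448600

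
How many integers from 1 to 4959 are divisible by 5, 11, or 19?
⌊4959/5⌋+⌊4959/11⌋+⌊4959/19⌋ - ⌊4959/55⌋-⌊4959/95⌋-⌊4959/209⌋ + ⌊4959/1045⌋ = 991+450+261 - 90-52-23 + 4 = 1541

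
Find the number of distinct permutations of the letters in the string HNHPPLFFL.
9! / (2! × 2! × 1! × 2! × 2!) = 22680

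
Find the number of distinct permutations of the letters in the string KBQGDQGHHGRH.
12! / (3! × 1! × 1! × 2! × 1! × 3! × 1!) = 6652800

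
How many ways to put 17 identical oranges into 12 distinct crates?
C(17+12-1, 12-1) = C(28, 11) = 21474180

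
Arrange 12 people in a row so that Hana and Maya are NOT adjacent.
Total - adjacent = 12! - (12-1)!×2 = 479001600 - 79833600 = 399168000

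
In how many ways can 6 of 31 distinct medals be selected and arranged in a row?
P(31,6) = 31!/(31-6)! = 530122320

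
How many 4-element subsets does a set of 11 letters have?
C(11,4) = 11!/(4!×7!) = 330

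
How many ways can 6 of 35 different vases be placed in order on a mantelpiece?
P(35,6) = 35!/(35-6)! = 1168675200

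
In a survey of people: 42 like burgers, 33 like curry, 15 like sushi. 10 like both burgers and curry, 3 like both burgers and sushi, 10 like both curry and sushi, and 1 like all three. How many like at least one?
|A∪B∪C| = 42+33+15-10-3-10+1 = 68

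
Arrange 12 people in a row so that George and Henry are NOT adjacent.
Total - adjacent = 12! - (12-1)!×2 = 479001600 - 79833600 = 399168000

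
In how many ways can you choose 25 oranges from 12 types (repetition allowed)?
C(25+12-1, 12-1) = C(36, 11) = 600805296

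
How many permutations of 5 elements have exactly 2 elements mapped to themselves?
Choose the 2 fixed points C(5,2) = 10, derange the rest: !3 = Σ_{j=0}^{3} (-1)^j·3!/j! = 6 - 6 + 3 - 1 = 2. Product = 10 × 2 = 20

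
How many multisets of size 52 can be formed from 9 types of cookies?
C(52+9-1, 9-1) = C(60, 8) = 2558620845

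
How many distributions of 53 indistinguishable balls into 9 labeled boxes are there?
C(53+9-1, 9-1) = C(61, 8) = 2944827765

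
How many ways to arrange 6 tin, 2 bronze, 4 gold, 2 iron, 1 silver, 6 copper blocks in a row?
21! / (6! × 2! × 4! × 2! × 1! × 6!) = 1026615189600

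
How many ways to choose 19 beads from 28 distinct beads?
C(28,19) = 28!/(19!×9!) = 6906900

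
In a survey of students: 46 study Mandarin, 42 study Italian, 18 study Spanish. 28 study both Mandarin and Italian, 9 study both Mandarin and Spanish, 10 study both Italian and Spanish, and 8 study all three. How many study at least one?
|A∪B∪C| = 46+42+18-28-9-10+8 = 67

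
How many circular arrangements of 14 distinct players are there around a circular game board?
Circular: fix one position, arrange the rest. (14-1)! = 6227020800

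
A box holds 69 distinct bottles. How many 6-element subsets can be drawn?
C(69,6) = 69!/(6!×63!) = 119877472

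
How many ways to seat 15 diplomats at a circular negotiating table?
Circular: fix one position, arrange the rest. (15-1)! = 87178291200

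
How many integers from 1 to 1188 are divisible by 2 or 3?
⌊1188/2⌋ + ⌊1188/3⌋ - ⌊1188/6⌋ = 594 + 396 - 198 = 792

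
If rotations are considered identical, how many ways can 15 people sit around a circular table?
Circular: fix one position, arrange the rest. (15-1)! = 87178291200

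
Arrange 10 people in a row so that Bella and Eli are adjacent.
Treat as block: (10-1)! × 2! = 362880 × 2 = 725760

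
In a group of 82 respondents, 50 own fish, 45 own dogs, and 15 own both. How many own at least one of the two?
|A∪B| = |A| + |B| - |A∩B| = 50 + 45 - 15 = 80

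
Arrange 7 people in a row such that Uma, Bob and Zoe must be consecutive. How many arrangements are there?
Treat the 3 as one block: (7-3+1)! × 3! = 120 × 6 = 720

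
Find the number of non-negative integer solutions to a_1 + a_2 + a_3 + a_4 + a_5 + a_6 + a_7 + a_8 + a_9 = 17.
C(17+9-1, 9-1) = C(25, 8) = 1081575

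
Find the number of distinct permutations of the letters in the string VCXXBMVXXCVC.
12! / (3! × 1! × 4! × 3! × 1!) = 554400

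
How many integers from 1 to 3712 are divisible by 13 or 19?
⌊3712/13⌋ + ⌊3712/19⌋ - ⌊3712/247⌋ = 285 + 195 - 15 = 465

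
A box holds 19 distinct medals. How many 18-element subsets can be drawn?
C(19,18) = 19!/(18!×1!) = 19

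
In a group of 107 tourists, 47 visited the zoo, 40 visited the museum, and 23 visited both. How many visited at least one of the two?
|A∪B| = |A| + |B| - |A∩B| = 47 + 40 - 23 = 64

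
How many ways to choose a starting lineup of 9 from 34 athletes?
C(34,9) = 34!/(9!×25!) = 52451256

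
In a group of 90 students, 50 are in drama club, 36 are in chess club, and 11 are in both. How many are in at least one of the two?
|A∪B| = |A| + |B| - |A∩B| = 50 + 36 - 11 = 75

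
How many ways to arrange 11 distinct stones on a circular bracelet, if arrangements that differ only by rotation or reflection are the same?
(11-1)!/2 = 3628800/2 = 1814400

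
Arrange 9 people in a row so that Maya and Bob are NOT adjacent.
Total - adjacent = 9! - (9-1)!×2 = 362880 - 80640 = 282240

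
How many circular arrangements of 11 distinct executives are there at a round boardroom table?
Circular: fix one position, arrange the rest. (11-1)! = 3628800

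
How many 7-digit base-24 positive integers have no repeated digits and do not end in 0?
Last digit: 23 nonzero choices. First digit: 22 (nonzero, ≠last). Middle 5: P(22,5) = 3160080. Total = 1599000480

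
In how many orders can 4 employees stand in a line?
4! = 24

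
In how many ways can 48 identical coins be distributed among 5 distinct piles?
C(48+5-1, 5-1) = C(52, 4) = 270725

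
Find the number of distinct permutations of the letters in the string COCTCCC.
7! / (1! × 1! × 5!) = 42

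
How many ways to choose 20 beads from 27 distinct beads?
C(27,20) = 27!/(20!×7!) = 888030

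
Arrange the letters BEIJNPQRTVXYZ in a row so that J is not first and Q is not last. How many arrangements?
By inclusion-exclusion: 13! - 2×(13-1)! + (13-2)! = 6227020800 - 958003200 + 39916800 = 5308934400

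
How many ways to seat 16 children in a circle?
Circular: fix one position, arrange the rest. (16-1)! = 1307674368000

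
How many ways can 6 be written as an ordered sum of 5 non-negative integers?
C(6+5-1, 5-1) = C(10, 4) = 210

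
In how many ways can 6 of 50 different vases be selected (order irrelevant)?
C(50,6) = 50!/(6!×44!) = 15890700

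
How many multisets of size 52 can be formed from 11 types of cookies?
C(52+11-1, 11-1) = C(62, 10) = 107518933731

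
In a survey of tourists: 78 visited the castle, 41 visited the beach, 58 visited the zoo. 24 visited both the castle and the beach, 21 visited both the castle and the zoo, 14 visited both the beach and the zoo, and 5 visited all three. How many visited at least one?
|A∪B∪C| = 78+41+58-24-21-14+5 = 123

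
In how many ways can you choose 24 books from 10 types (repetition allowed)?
C(24+10-1, 10-1) = C(33, 9) = 38567100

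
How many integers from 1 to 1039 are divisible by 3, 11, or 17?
⌊1039/3⌋+⌊1039/11⌋+⌊1039/17⌋ - ⌊1039/33⌋-⌊1039/51⌋-⌊1039/187⌋ + ⌊1039/561⌋ = 346+94+61 - 31-20-5 + 1 = 446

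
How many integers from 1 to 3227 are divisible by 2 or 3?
⌊3227/2⌋ + ⌊3227/3⌋ - ⌊3227/6⌋ = 1613 + 1075 - 537 = 2151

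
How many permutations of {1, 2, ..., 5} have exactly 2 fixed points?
Choose the 2 fixed points C(5,2) = 10, derange the rest: !3 = Σ_{j=0}^{3} (-1)^j·3!/j! = 6 - 6 + 3 - 1 = 2. Product = 10 × 2 = 20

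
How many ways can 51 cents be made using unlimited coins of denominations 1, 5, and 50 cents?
Coefficient of x^51 in 1/(1-x^1) · 1/(1-x^5) · 1/(1-x^50). Case on j = number of 50-cent coins (j = 0..1); remainder r = 51 - 50j is made from {1,5} in ⌊r/5⌋+1 ways. r = 51, 1 → 11 + 1 = 12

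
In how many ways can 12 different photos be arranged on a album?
12! = 479001600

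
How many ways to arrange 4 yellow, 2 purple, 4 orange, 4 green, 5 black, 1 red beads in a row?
20! / (4! × 2! × 4! × 4! × 5! × 1!) = 733296564000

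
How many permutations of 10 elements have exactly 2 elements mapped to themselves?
Choose the 2 fixed points C(10,2) = 45, derange the rest: !8 = Σ_{j=0}^{8} (-1)^j·8!/j! = 40320 - 40320 + 20160 - 6720 + 1680 - 336 + 56 - 8 + 1 = 14833. Product = 45 × 14833 = 667485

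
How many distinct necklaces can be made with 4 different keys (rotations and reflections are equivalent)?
(4-1)!/2 = 6/2 = 3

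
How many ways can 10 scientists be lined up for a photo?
10! = 3628800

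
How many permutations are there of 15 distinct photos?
15! = 1307674368000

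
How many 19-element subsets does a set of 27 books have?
C(27,19) = 27!/(19!×8!) = 2220075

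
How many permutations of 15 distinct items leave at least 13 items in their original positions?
Exactly j fixed points: C(15,j)·!(15-j); sum over j ≥ 13 (derangement numbers via !m = (m-1)·(!(m-1) + !(m-2)): !0..!2 = 1, 0, 1). Σ_{j=13}^{15} C(15,j)·!(15-j) = C(15,13)·!2 + C(15,14)·!1 + C(15,15)·!0 = 105·1 + 15·0 + 1·1 = 106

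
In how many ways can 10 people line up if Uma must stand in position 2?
Fix one position: (10-1)! = 362880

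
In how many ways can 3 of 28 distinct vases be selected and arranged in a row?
P(28,3) = 28!/(28-3)! = 19656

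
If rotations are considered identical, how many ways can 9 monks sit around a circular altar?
Circular: fix one position, arrange the rest. (9-1)! = 40320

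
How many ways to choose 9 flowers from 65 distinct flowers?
C(65,9) = 65!/(9!×56!) = 31966749880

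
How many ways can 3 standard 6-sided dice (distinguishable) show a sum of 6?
Coefficient of x^6 in (x + x² + ... + x^6)^3. By inclusion-exclusion on dice exceeding 6: Σ_j (-1)^j C(3,j)·C(6-1-6j, 2) = C(3,0)·C(5,2) = 1·10 = 10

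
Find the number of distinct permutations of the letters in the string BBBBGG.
6! / (4! × 2!) = 15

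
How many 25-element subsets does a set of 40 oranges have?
C(40,25) = 40!/(25!×15!) = 40225345056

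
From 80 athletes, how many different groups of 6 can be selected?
C(80,6) = 80!/(6!×74!) = 300500200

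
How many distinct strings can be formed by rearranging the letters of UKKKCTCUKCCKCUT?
15! / (5! × 3! × 2! × 5!) = 7567560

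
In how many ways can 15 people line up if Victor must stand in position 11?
Fix one position: (15-1)! = 87178291200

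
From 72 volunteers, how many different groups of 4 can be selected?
C(72,4) = 72!/(4!×68!) = 1028790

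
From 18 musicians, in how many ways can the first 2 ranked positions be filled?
P(18,2) = 18!/(18-2)! = 306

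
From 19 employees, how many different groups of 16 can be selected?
C(19,16) = 19!/(16!×3!) = 969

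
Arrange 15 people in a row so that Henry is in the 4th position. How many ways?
Fix one position: (15-1)! = 87178291200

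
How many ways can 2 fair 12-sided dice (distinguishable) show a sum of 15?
Coefficient of x^15 in (x + x² + ... + x^12)^2. By inclusion-exclusion on dice exceeding 12: Σ_j (-1)^j C(2,j)·C(15-1-12j, 1) = C(2,0)·C(14,1) - C(2,1)·C(2,1) = 1·14 - 2·2 = 10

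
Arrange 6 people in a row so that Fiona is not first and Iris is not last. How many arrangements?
By inclusion-exclusion: 6! - 2×(6-1)! + (6-2)! = 720 - 240 + 24 = 504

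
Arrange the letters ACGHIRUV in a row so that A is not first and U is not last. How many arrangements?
By inclusion-exclusion: 8! - 2×(8-1)! + (8-2)! = 40320 - 10080 + 720 = 30960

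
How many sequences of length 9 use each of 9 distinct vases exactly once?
9! = 362880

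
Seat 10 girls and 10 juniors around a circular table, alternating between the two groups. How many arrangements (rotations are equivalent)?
Fix one of the girls: (10-1)! ways for the remaining girls, × 10! ways for the juniors = 362880 × 3628800 = 1316818944000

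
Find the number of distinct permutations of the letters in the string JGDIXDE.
7! / (1! × 2! × 1! × 1! × 1! × 1!) = 2520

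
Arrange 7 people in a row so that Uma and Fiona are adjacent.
Treat as block: (7-1)! × 2! = 720 × 2 = 1440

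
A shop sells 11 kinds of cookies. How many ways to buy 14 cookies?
C(14+11-1, 11-1) = C(24, 10) = 1961256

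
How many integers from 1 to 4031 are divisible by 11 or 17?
⌊4031/11⌋ + ⌊4031/17⌋ - ⌊4031/187⌋ = 366 + 237 - 21 = 582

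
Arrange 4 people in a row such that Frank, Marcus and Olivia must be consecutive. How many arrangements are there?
Treat the 3 as one block: (4-3+1)! × 3! = 2 × 6 = 12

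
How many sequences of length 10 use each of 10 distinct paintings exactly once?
10! = 3628800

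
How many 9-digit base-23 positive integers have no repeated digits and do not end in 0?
Last digit: 22 nonzero choices. First digit: 21 (nonzero, ≠last). Middle 7: P(21,7) = 586051200. Total = 270755654400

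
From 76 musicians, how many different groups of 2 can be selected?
C(76,2) = 76!/(2!×74!) = 2850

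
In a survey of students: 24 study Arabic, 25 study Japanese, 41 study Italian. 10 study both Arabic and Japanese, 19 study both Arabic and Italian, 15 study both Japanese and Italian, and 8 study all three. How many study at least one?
|A∪B∪C| = 24+25+41-10-19-15+8 = 54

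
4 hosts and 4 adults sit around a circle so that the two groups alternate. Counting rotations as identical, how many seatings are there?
Fix one of the hosts: (4-1)! ways for the remaining hosts, × 4! ways for the adults = 6 × 24 = 144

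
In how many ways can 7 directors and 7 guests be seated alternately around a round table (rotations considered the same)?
Fix one of the directors: (7-1)! ways for the remaining directors, × 7! ways for the guests = 720 × 5040 = 3628800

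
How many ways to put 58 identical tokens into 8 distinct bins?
C(58+8-1, 8-1) = C(65, 7) = 696190560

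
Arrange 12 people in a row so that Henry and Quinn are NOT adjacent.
Total - adjacent = 12! - (12-1)!×2 = 479001600 - 79833600 = 399168000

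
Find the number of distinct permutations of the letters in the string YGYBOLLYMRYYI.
13! / (1! × 1! × 1! × 1! × 1! × 1! × 2! × 5!) = 25945920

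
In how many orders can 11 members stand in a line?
11! = 39916800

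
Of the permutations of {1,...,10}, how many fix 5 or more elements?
Exactly j fixed points: C(10,j)·!(10-j); sum over j ≥ 5 (derangement numbers via !m = (m-1)·(!(m-1) + !(m-2)): !0..!5 = 1, 0, 1, 2, 9, 44). Σ_{j=5}^{10} C(10,j)·!(10-j) = C(10,5)·!5 + C(10,6)·!4 + C(10,7)·!3 + C(10,8)·!2 + C(10,9)·!1 + C(10,10)·!0 = 252·44 + 210·9 + 120·2 + 45·1 + 10·0 + 1·1 = 13264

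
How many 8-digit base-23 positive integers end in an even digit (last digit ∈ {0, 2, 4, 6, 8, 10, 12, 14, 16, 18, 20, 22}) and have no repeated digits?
Last∈{0,2,4,6,8,10,12,14,16,18,20,22}. Last=0: 859541760. Last nonzero: 11×21×P(21,6) = 9025188480. Total = 9884730240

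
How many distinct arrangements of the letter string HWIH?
4! / (2! × 1! × 1!) = 12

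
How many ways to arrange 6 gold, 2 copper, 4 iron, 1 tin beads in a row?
13! / (6! × 2! × 4! × 1!) = 180180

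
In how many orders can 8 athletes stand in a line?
8! = 40320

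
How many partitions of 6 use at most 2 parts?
By conjugation, equals partitions of 6 into parts ≤ 2. Let r_j(i) = number of partitions of i into parts ≤ j, for i = 0..6. r_1(i) = 1 for all i; r_j(i) = r_{j-1}(i) + r_j(i-j). Rows j = 2..2: ≤2: 1 1 2 2 3 3 4. r_2(6) = 4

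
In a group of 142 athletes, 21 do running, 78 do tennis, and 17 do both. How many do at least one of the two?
|A∪B| = |A| + |B| - |A∩B| = 21 + 78 - 17 = 82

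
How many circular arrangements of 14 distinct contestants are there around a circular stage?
Circular: fix one position, arrange the rest. (14-1)! = 6227020800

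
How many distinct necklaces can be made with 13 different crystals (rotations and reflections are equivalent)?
(13-1)!/2 = 479001600/2 = 239500800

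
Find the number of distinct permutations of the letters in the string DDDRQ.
5! / (3! × 1! × 1!) = 20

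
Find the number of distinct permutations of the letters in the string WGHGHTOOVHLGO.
13! / (3! × 3! × 3! × 1! × 1! × 1! × 1!) = 28828800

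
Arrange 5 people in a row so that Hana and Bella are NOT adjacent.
Total - adjacent = 5! - (5-1)!×2 = 120 - 48 = 72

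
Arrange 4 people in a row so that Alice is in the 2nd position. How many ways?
Fix one position: (4-1)! = 6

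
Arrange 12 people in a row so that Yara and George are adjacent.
Treat as block: (12-1)! × 2! = 39916800 × 2 = 79833600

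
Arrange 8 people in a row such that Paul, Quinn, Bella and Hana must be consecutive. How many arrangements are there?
Treat the 4 as one block: (8-4+1)! × 4! = 120 × 24 = 2880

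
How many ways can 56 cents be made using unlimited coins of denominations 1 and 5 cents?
Coefficient of x^56 in 1/(1-x^1) · 1/(1-x^5). Use j coins of 5 for j = 0..⌊56/5⌋ = 11, the rest in 1s: 11 + 1 = 12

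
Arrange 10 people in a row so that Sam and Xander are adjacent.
Treat as block: (10-1)! × 2! = 362880 × 2 = 725760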